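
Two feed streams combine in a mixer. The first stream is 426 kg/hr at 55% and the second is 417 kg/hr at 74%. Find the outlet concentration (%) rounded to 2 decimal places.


Mass balance on solute: F1*x1 + F2*x2 = F3*x3
F3 = F1 + F2 = 426 + 417 = 843 kg/hr
x3 = (F1*x1 + F2*x2)/F3
x3 = (426*0.55 + 417*0.74) / 843
x3 = 64.40%


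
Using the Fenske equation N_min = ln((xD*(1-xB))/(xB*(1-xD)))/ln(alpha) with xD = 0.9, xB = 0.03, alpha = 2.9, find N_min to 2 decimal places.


N_min = ln((xD*(1-xB))/(xB*(1-xD))) / ln(alpha)
Numerator inside ln: 0.873 / 0.003 = 291.0
ln(291.0) = 5.673323
ln(alpha) = ln(2.9) = 1.064711
N_min = 5.673323 / 1.064711 = 5.33


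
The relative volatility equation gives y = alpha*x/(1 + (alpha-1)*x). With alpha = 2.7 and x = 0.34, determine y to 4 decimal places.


y = alpha*x / (1 + (alpha-1)*x)
y = 2.7*0.34 / (1 + (2.7-1)*0.34)
y = 0.918 / (1 + 0.578)
y = 0.918 / 1.578
y = 0.5817


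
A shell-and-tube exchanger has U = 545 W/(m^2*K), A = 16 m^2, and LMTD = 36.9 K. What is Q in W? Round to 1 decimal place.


Q = U * A * LMTD
Q = 545 * 16 * 36.9
Q = 321768.0 W


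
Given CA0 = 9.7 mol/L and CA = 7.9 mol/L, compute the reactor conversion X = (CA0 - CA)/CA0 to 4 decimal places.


X = (CA0 - CA) / CA0
X = (9.7 - 7.9) / 9.7
X = 1.8 / 9.7
X = 0.1856


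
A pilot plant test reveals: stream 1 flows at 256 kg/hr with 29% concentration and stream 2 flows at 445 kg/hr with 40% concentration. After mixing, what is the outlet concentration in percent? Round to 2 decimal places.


Mass balance on solute: F1*x1 + F2*x2 = F3*x3
F3 = F1 + F2 = 256 + 445 = 701 kg/hr
x3 = (F1*x1 + F2*x2)/F3
x3 = (256*0.29 + 445*0.4) / 701
x3 = 35.98%


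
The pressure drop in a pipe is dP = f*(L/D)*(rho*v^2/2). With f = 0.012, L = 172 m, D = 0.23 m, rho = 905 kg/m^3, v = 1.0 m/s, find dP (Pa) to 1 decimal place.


dP = f * (L/D) * (rho*v^2/2)
dP = 0.012 * (172/0.23) * (905*1.0^2/2)
L/D = 747.82608696
rho*v^2/2 = 905*1.0/2 = 452.5
dP = 0.012 * 747.82608696 * 452.5
dP = 4060.7 Pa


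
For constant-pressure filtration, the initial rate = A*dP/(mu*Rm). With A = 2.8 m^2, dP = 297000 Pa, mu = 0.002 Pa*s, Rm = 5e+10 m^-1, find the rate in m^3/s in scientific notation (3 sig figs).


rate = A * dP / (mu * Rm)
rate = 2.8 * 297000 / (0.002 * 5e+10)
rate = 831600.0 / 1.000e+08
rate = 8.32e-03 m^3/s


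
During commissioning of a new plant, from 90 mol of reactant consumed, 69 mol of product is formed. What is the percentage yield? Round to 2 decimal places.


Yield = (moles product / moles consumed) * 100%
Yield = (69 / 90) * 100
Yield = 0.7667 * 100
Yield = 76.67%


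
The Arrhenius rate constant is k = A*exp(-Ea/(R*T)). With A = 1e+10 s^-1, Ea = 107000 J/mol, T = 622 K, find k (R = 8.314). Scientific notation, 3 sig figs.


k = A * exp(-Ea/(R*T))
k = 1e+10 * exp(-107000 / (8.314 * 622))
k = 1e+10 * exp(-20.69109)
k = 1.03e+01


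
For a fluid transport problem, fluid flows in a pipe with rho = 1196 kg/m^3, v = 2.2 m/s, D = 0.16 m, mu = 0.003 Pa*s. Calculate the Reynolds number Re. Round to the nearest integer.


Re = rho * v * D / mu
Re = 1196 * 2.2 * 0.16 / 0.003
Re = 420.992 / 0.003
Re = 140331


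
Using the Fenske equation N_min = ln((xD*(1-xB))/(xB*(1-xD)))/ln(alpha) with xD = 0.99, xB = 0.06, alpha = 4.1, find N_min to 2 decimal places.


N_min = ln((xD*(1-xB))/(xB*(1-xD))) / ln(alpha)
Numerator inside ln: 0.9306 / 0.0006 = 1551.0
ln(1551.0) = 7.346655
ln(alpha) = ln(4.1) = 1.410987
N_min = 7.346655 / 1.410987 = 5.21


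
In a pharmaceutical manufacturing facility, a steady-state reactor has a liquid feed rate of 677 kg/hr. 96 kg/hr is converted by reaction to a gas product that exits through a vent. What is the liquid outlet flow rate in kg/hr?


Steady-state mass balance on the main outlet: F_out = F_in - F_removed
F_out = 677 - 96
F_out = 581 kg/hr


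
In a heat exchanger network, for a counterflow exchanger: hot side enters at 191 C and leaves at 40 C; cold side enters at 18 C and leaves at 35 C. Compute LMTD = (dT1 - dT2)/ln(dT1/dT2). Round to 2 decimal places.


dT1 = Th_in - Tc_out = 191 - 35 = 156
dT2 = Th_out - Tc_in = 40 - 18 = 22
LMTD = (dT1 - dT2) / ln(dT1/dT2)
LMTD = (156 - 22) / ln(156/22)
LMTD = 68.41 K


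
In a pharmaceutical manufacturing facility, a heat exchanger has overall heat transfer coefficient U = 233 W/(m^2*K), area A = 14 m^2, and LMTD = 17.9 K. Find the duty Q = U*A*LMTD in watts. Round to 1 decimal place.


Q = U * A * LMTD
Q = 233 * 14 * 17.9
Q = 58389.8 W


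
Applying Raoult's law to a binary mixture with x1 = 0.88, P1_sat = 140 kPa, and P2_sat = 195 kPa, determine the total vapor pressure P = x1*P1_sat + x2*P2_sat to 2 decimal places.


P = x1*P1_sat + x2*P2_sat
x2 = 1 - x1 = 1 - 0.88 = 0.12
P = 0.88*140 + 0.12*195
P = 123.2 + 23.4
P = 146.60 kPa


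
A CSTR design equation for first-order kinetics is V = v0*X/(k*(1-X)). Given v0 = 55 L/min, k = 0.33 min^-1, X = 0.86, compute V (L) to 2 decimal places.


V = v0 * X / (k * (1 - X))
V = 55 * 0.86 / (0.33 * (1 - 0.86))
V = 47.3 / (0.33 * 0.14)
V = 47.3 / 0.0462
V = 1023.81 L


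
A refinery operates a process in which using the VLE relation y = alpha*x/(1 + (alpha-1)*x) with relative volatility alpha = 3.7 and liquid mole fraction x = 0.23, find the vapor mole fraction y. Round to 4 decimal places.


y = alpha*x / (1 + (alpha-1)*x)
y = 3.7*0.23 / (1 + (3.7-1)*0.23)
y = 0.851 / (1 + 0.621)
y = 0.851 / 1.621
y = 0.5250


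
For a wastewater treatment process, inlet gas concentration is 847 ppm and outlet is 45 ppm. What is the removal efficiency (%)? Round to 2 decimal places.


Efficiency = (G_in - G_out) / G_in * 100%
Efficiency = (847 - 45) / 847 * 100
Efficiency = 802 / 847 * 100
Efficiency = 94.69%


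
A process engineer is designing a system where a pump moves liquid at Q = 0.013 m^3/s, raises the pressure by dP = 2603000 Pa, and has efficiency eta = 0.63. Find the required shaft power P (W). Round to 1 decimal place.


P = Q * dP / eta
P = 0.013 * 2603000 / 0.63
P = 33839.0 / 0.63
P = 53712.7 W


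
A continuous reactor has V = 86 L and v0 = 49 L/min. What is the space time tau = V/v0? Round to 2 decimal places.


tau = V / v0
tau = 86 / 49
tau = 1.76 min


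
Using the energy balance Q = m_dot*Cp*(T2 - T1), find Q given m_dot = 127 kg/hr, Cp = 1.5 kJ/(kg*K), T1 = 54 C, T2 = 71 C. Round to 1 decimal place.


Q = m_dot * Cp * (T2 - T1)
Q = 127 * 1.5 * (71 - 54)
Q = 127 * 1.5 * 17
Q = 3238.5 kJ/hr


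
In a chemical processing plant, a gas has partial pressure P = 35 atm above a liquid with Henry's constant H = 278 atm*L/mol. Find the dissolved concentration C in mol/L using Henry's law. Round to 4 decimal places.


C = P / H
C = 35 / 278
C = 0.1259 mol/L


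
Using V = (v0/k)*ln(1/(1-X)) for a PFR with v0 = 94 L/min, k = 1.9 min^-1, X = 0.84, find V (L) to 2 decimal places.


V = (v0/k) * ln(1/(1-X))
V = (94/1.9) * ln(1/(1-0.84))
V = 49.473684 * ln(6.25)
V = 49.473684 * 1.832581
V = 90.66 L


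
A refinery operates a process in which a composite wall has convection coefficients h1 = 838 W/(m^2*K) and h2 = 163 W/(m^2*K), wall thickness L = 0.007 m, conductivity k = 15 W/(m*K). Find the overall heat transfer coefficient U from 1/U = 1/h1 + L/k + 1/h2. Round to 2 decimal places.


1/U = 1/h1 + L/k + 1/h2
1/U = 1/838 + 0.007/15 + 1/163
1/U = 0.0011933174 + 0.0004666667 + 0.0061349693
1/U = 0.0077949534
U = 128.29 W/(m^2*K)


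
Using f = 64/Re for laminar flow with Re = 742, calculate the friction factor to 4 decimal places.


f = 64 / Re
f = 64 / 742
f = 0.0863


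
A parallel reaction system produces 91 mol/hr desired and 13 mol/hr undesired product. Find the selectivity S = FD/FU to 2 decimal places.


S = desired product rate / undesired product rate
S = 91 / 13
S = 7.00


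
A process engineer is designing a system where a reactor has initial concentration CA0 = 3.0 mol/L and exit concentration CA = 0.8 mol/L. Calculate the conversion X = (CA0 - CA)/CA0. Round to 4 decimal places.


X = (CA0 - CA) / CA0
X = (3.0 - 0.8) / 3.0
X = 2.2 / 3.0
X = 0.7333


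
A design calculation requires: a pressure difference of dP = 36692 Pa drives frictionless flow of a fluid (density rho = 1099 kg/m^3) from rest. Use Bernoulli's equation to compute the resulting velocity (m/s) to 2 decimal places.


v = sqrt(2*dP/rho)
v = sqrt(2*36692/1099)
v = sqrt(66.77343)
v = 8.17 m/s


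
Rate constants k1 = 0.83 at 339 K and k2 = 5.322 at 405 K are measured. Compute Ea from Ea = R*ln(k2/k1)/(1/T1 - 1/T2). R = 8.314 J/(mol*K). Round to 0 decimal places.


Ea = R * ln(k2/k1) / (1/T1 - 1/T2)
ln(k2/k1) = ln(5.322/0.83) = 1.8581788
1/T1 - 1/T2 = 1/339 - 1/405 = 0.000480716705
Ea = 8.314 * 1.8581788 / 0.000480716705
Ea = 32137 J/mol


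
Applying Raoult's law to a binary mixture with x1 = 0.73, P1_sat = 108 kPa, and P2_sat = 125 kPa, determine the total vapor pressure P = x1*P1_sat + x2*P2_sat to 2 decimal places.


P = x1*P1_sat + x2*P2_sat
x2 = 1 - x1 = 1 - 0.73 = 0.27
P = 0.73*108 + 0.27*125
P = 78.84 + 33.75
P = 112.59 kPa


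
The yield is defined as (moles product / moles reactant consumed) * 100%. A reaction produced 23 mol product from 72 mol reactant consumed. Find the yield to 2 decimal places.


Yield = (moles product / moles consumed) * 100%
Yield = (23 / 72) * 100
Yield = 0.3194 * 100
Yield = 31.94%


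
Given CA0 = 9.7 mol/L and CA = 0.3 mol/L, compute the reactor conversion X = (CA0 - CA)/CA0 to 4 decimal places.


X = (CA0 - CA) / CA0
X = (9.7 - 0.3) / 9.7
X = 9.4 / 9.7
X = 0.9691


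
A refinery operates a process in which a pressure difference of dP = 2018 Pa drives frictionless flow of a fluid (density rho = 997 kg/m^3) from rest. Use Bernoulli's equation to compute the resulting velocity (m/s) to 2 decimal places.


v = sqrt(2*dP/rho)
v = sqrt(2*2018/997)
v = sqrt(4.048144)
v = 2.01 m/s


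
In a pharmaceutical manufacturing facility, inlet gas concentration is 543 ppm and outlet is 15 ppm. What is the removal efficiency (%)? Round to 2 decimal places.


Efficiency = (G_in - G_out) / G_in * 100%
Efficiency = (543 - 15) / 543 * 100
Efficiency = 528 / 543 * 100
Efficiency = 97.24%


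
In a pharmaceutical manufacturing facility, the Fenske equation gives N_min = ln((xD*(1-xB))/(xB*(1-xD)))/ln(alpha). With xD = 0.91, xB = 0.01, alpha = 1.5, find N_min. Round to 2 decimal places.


N_min = ln((xD*(1-xB))/(xB*(1-xD))) / ln(alpha)
Numerator inside ln: 0.9009 / 0.0009 = 1001.0
ln(1001.0) = 6.908755
ln(alpha) = ln(1.5) = 0.405465
N_min = 6.908755 / 0.405465 = 17.04


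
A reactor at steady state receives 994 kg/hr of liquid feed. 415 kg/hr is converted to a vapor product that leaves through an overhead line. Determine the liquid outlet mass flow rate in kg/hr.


Steady-state mass balance on the main outlet: F_out = F_in - F_removed
F_out = 994 - 415
F_out = 579 kg/hr


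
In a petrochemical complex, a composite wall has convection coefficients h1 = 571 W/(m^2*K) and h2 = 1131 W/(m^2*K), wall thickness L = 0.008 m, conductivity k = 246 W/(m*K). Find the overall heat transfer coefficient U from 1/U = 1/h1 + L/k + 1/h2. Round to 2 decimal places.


1/U = 1/h1 + L/k + 1/h2
1/U = 1/571 + 0.008/246 + 1/1131
1/U = 0.0017513135 + 3.25203e-05 + 0.0008841733
1/U = 0.0026680071
U = 374.81 W/(m^2*K)


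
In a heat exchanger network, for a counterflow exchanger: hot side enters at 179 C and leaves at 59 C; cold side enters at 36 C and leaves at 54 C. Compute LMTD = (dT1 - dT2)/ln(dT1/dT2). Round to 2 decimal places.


dT1 = Th_in - Tc_out = 179 - 54 = 125
dT2 = Th_out - Tc_in = 59 - 36 = 23
LMTD = (dT1 - dT2) / ln(dT1/dT2)
LMTD = (125 - 23) / ln(125/23)
LMTD = 60.25 K


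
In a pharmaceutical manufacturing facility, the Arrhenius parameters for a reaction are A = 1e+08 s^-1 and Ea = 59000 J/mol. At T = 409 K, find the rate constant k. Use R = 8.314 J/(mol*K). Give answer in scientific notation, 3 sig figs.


k = A * exp(-Ea/(R*T))
k = 1e+08 * exp(-59000 / (8.314 * 409))
k = 1e+08 * exp(-17.350767)
k = 2.92e+00


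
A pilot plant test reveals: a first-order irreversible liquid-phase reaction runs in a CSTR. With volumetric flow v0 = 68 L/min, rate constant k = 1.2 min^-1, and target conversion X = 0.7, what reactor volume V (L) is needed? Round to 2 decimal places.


V = v0 * X / (k * (1 - X))
V = 68 * 0.7 / (1.2 * (1 - 0.7))
V = 47.6 / (1.2 * 0.3)
V = 47.6 / 0.36
V = 132.22 L


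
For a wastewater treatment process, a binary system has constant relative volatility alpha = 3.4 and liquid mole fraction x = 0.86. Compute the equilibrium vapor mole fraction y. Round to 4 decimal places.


y = alpha*x / (1 + (alpha-1)*x)
y = 3.4*0.86 / (1 + (3.4-1)*0.86)
y = 2.924 / (1 + 2.064)
y = 2.924 / 3.064
y = 0.9543


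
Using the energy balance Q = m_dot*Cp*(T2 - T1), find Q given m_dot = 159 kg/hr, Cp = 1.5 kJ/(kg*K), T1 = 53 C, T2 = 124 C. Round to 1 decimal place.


Q = m_dot * Cp * (T2 - T1)
Q = 159 * 1.5 * (124 - 53)
Q = 159 * 1.5 * 71
Q = 16933.5 kJ/hr


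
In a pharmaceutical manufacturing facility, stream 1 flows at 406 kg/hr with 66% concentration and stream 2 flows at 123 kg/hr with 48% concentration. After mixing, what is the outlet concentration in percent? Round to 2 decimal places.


Mass balance on solute: F1*x1 + F2*x2 = F3*x3
F3 = F1 + F2 = 406 + 123 = 529 kg/hr
x3 = (F1*x1 + F2*x2)/F3
x3 = (406*0.66 + 123*0.48) / 529
x3 = 61.81%


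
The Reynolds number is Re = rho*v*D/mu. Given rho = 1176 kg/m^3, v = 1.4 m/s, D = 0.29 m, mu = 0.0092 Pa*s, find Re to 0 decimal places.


Re = rho * v * D / mu
Re = 1176 * 1.4 * 0.29 / 0.0092
Re = 477.456 / 0.0092
Re = 51897


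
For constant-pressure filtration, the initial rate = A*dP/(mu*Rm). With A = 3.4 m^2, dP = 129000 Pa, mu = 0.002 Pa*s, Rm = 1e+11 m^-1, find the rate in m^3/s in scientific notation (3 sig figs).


rate = A * dP / (mu * Rm)
rate = 3.4 * 129000 / (0.002 * 1e+11)
rate = 438600.0 / 2.000e+08
rate = 2.19e-03 m^3/s


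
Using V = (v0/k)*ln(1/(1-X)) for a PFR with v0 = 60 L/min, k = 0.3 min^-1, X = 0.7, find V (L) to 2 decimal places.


V = (v0/k) * ln(1/(1-X))
V = (60/0.3) * ln(1/(1-0.7))
V = 200.0 * ln(3.333333)
V = 200.0 * 1.203973
V = 240.79 L


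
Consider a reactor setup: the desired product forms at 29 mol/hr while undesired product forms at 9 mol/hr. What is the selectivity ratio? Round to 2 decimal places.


S = desired product rate / undesired product rate
S = 29 / 9
S = 3.22


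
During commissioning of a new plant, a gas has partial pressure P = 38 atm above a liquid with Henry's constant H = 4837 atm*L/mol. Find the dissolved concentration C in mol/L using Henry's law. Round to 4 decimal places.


C = P / H
C = 38 / 4837
C = 0.0079 mol/L


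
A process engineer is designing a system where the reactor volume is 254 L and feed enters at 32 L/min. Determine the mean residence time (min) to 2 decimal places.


tau = V / v0
tau = 254 / 32
tau = 7.94 min


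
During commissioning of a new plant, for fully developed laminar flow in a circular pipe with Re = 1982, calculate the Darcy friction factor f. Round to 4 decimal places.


f = 64 / Re
f = 64 / 1982
f = 0.0323


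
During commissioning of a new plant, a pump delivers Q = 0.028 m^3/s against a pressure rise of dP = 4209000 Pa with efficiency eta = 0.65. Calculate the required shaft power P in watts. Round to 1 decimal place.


P = Q * dP / eta
P = 0.028 * 4209000 / 0.65
P = 117852.0 / 0.65
P = 181310.8 W


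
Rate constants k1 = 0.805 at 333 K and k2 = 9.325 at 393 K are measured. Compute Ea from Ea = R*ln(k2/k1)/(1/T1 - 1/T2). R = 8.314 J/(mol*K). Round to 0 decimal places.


Ea = R * ln(k2/k1) / (1/T1 - 1/T2)
ln(k2/k1) = ln(9.325/0.805) = 2.449612
1/T1 - 1/T2 = 1/333 - 1/393 = 0.000458473741
Ea = 8.314 * 2.449612 / 0.000458473741
Ea = 44421 J/mol


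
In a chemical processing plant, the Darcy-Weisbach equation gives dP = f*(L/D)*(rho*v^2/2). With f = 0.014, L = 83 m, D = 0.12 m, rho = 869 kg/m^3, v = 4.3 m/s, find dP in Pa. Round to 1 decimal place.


dP = f * (L/D) * (rho*v^2/2)
dP = 0.014 * (83/0.12) * (869*4.3^2/2)
L/D = 691.66666667
rho*v^2/2 = 869*18.49/2 = 8033.905
dP = 0.014 * 691.66666667 * 8033.905
dP = 77795.0 Pa


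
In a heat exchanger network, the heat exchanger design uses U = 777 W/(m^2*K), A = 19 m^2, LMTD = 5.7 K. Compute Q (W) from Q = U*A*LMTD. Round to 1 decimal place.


Q = U * A * LMTD
Q = 777 * 19 * 5.7
Q = 84149.1 W


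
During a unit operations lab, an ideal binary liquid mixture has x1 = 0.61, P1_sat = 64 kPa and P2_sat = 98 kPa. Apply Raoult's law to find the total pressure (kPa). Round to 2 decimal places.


P = x1*P1_sat + x2*P2_sat
x2 = 1 - x1 = 1 - 0.61 = 0.39
P = 0.61*64 + 0.39*98
P = 39.04 + 38.22
P = 77.26 kPa


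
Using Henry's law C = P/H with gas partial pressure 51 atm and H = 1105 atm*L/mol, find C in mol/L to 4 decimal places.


C = P / H
C = 51 / 1105
C = 0.0462 mol/L


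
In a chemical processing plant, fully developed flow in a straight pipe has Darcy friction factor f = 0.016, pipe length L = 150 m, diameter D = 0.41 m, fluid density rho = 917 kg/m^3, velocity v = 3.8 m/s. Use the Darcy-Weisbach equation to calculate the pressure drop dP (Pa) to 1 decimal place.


dP = f * (L/D) * (rho*v^2/2)
dP = 0.016 * (150/0.41) * (917*3.8^2/2)
L/D = 365.85365854
rho*v^2/2 = 917*14.44/2 = 6620.74
dP = 0.016 * 365.85365854 * 6620.74
dP = 38755.6 Pa


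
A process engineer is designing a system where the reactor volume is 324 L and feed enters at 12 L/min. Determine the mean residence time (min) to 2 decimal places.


tau = V / v0
tau = 324 / 12
tau = 27.00 min


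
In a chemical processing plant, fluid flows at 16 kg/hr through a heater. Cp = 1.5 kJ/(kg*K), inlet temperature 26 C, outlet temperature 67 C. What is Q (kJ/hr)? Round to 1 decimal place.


Q = m_dot * Cp * (T2 - T1)
Q = 16 * 1.5 * (67 - 26)
Q = 16 * 1.5 * 41
Q = 984.0 kJ/hr


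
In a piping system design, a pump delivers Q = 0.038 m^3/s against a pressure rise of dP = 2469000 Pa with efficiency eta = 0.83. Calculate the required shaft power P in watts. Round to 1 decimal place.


P = Q * dP / eta
P = 0.038 * 2469000 / 0.83
P = 93822.0 / 0.83
P = 113038.6 W


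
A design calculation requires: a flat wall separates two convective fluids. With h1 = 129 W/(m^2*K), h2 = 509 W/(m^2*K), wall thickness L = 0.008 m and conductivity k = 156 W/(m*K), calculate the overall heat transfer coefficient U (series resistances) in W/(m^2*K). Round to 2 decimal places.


1/U = 1/h1 + L/k + 1/h2
1/U = 1/129 + 0.008/156 + 1/509
1/U = 0.007751938 + 5.12821e-05 + 0.0019646365
1/U = 0.0097678566
U = 102.38 W/(m^2*K)


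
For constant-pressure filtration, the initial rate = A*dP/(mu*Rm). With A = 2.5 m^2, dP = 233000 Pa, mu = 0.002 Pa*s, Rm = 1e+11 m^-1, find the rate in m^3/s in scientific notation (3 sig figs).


rate = A * dP / (mu * Rm)
rate = 2.5 * 233000 / (0.002 * 1e+11)
rate = 582500.0 / 2.000e+08
rate = 2.91e-03 m^3/s


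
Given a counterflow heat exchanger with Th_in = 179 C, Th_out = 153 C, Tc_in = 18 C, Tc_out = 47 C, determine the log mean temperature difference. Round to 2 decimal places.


dT1 = Th_in - Tc_out = 179 - 47 = 132
dT2 = Th_out - Tc_in = 153 - 18 = 135
LMTD = (dT1 - dT2) / ln(dT1/dT2)
LMTD = (132 - 135) / ln(132/135)
LMTD = 133.49 K


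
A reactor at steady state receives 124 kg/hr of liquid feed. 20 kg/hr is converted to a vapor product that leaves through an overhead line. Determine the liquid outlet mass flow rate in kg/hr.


Steady-state mass balance on the main outlet: F_out = F_in - F_removed
F_out = 124 - 20
F_out = 104 kg/hr


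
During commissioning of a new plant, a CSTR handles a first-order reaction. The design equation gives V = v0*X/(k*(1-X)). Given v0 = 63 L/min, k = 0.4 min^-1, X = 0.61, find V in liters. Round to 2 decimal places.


V = v0 * X / (k * (1 - X))
V = 63 * 0.61 / (0.4 * (1 - 0.61))
V = 38.43 / (0.4 * 0.39)
V = 38.43 / 0.156
V = 246.35 L


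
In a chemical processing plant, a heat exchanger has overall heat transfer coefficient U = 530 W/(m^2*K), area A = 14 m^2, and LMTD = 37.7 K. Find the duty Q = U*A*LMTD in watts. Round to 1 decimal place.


Q = U * A * LMTD
Q = 530 * 14 * 37.7
Q = 279734.0 W


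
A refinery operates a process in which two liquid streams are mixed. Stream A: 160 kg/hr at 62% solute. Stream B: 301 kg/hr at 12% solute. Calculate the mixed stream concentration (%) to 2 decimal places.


Mass balance on solute: F1*x1 + F2*x2 = F3*x3
F3 = F1 + F2 = 160 + 301 = 461 kg/hr
x3 = (F1*x1 + F2*x2)/F3
x3 = (160*0.62 + 301*0.12) / 461
x3 = 29.35%


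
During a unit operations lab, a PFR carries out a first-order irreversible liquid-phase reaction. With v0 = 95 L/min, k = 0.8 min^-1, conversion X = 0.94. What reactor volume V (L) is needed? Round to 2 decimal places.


V = (v0/k) * ln(1/(1-X))
V = (95/0.8) * ln(1/(1-0.94))
V = 118.75 * ln(16.666667)
V = 118.75 * 2.813411
V = 334.09 L


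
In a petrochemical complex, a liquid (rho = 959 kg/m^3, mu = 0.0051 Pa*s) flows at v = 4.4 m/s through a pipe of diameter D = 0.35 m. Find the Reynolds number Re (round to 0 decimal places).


Re = rho * v * D / mu
Re = 959 * 4.4 * 0.35 / 0.0051
Re = 1476.86 / 0.0051
Re = 289580


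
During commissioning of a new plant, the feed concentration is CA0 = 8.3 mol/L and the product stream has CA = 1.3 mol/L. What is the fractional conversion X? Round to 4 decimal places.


X = (CA0 - CA) / CA0
X = (8.3 - 1.3) / 8.3
X = 7.0 / 8.3
X = 0.8434


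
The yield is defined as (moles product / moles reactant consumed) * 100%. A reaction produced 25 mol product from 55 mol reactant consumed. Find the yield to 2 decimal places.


Yield = (moles product / moles consumed) * 100%
Yield = (25 / 55) * 100
Yield = 0.4545 * 100
Yield = 45.45%


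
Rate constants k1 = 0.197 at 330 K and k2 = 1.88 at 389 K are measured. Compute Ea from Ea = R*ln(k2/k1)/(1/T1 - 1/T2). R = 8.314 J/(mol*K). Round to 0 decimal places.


Ea = R * ln(k2/k1) / (1/T1 - 1/T2)
ln(k2/k1) = ln(1.88/0.197) = 2.2558233
1/T1 - 1/T2 = 1/330 - 1/389 = 0.000459608943
Ea = 8.314 * 2.2558233 / 0.000459608943
Ea = 40806 J/mol


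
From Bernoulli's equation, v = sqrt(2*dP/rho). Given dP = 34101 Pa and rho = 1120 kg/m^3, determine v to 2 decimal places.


v = sqrt(2*dP/rho)
v = sqrt(2*34101/1120)
v = sqrt(60.894643)
v = 7.80 m/s


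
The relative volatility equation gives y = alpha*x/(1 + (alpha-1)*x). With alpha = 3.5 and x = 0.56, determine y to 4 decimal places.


y = alpha*x / (1 + (alpha-1)*x)
y = 3.5*0.56 / (1 + (3.5-1)*0.56)
y = 1.96 / (1 + 1.4)
y = 1.96 / 2.4
y = 0.8167


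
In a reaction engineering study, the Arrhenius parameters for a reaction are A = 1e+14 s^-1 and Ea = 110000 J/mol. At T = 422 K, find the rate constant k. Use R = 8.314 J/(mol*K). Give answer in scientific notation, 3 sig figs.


k = A * exp(-Ea/(R*T))
k = 1e+14 * exp(-110000 / (8.314 * 422))
k = 1e+14 * exp(-31.352358)
k = 2.42e+00


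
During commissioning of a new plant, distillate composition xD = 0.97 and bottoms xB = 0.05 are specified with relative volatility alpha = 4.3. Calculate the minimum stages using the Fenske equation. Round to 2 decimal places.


N_min = ln((xD*(1-xB))/(xB*(1-xD))) / ln(alpha)
Numerator inside ln: 0.9215 / 0.0015 = 614.333333
ln(614.333333) = 6.420538
ln(alpha) = ln(4.3) = 1.458615
N_min = 6.420538 / 1.458615 = 4.40


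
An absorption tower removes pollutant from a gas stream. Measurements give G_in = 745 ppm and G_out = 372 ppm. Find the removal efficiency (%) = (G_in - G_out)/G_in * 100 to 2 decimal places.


Efficiency = (G_in - G_out) / G_in * 100%
Efficiency = (745 - 372) / 745 * 100
Efficiency = 373 / 745 * 100
Efficiency = 50.07%


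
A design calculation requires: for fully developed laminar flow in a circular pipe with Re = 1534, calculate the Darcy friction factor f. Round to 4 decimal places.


f = 64 / Re
f = 64 / 1534
f = 0.0417


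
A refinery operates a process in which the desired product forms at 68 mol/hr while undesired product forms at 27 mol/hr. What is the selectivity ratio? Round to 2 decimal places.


S = desired product rate / undesired product rate
S = 68 / 27
S = 2.52


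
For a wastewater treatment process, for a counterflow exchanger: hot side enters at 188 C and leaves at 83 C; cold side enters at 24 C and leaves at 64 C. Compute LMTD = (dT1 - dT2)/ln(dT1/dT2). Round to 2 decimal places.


dT1 = Th_in - Tc_out = 188 - 64 = 124
dT2 = Th_out - Tc_in = 83 - 24 = 59
LMTD = (dT1 - dT2) / ln(dT1/dT2)
LMTD = (124 - 59) / ln(124/59)
LMTD = 87.51 K


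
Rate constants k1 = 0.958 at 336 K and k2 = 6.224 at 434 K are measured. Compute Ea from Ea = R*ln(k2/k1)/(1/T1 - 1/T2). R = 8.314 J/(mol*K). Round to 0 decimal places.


Ea = R * ln(k2/k1) / (1/T1 - 1/T2)
ln(k2/k1) = ln(6.224/0.958) = 1.8713203
1/T1 - 1/T2 = 1/336 - 1/434 = 0.000672043011
Ea = 8.314 * 1.8713203 / 0.000672043011
Ea = 23151 J/mol


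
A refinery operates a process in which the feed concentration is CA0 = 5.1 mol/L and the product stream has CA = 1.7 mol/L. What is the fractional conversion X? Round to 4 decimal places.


X = (CA0 - CA) / CA0
X = (5.1 - 1.7) / 5.1
X = 3.4 / 5.1
X = 0.6667


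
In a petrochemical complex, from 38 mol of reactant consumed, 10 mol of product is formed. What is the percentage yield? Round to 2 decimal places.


Yield = (moles product / moles consumed) * 100%
Yield = (10 / 38) * 100
Yield = 0.2632 * 100
Yield = 26.32%


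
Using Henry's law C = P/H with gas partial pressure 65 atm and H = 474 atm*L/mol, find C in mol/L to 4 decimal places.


C = P / H
C = 65 / 474
C = 0.1371 mol/L


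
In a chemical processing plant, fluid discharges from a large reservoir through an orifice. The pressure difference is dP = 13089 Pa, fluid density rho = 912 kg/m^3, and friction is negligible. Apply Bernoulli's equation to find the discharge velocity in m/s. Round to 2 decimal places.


v = sqrt(2*dP/rho)
v = sqrt(2*13089/912)
v = sqrt(28.703947)
v = 5.36 m/s


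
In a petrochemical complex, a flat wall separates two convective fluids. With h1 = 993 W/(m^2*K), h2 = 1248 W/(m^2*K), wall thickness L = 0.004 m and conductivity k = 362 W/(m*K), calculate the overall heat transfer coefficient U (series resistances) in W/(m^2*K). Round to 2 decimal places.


1/U = 1/h1 + L/k + 1/h2
1/U = 1/993 + 0.004/362 + 1/1248
1/U = 0.0010070493 + 1.10497e-05 + 0.0008012821
1/U = 0.0018193811
U = 549.64 W/(m^2*K)


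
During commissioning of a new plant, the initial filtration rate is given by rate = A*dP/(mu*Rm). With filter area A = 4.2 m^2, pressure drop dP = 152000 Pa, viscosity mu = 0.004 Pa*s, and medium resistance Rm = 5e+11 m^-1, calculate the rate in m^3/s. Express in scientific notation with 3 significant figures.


rate = A * dP / (mu * Rm)
rate = 4.2 * 152000 / (0.004 * 5e+11)
rate = 638400.0 / 2.000e+09
rate = 3.19e-04 m^3/s


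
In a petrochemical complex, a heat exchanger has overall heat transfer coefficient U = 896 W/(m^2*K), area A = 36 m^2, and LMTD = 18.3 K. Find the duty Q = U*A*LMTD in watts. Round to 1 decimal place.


Q = U * A * LMTD
Q = 896 * 36 * 18.3
Q = 590284.8 W


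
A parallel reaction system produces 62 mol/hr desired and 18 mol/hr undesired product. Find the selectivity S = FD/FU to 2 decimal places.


S = desired product rate / undesired product rate
S = 62 / 18
S = 3.44


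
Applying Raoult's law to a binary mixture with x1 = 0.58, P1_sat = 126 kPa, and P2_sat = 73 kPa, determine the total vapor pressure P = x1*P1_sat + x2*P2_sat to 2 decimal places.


P = x1*P1_sat + x2*P2_sat
x2 = 1 - x1 = 1 - 0.58 = 0.42
P = 0.58*126 + 0.42*73
P = 73.08 + 30.66
P = 103.74 kPa


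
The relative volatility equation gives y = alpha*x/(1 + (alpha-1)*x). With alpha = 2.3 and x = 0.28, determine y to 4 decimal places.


y = alpha*x / (1 + (alpha-1)*x)
y = 2.3*0.28 / (1 + (2.3-1)*0.28)
y = 0.644 / (1 + 0.364)
y = 0.644 / 1.364
y = 0.4721


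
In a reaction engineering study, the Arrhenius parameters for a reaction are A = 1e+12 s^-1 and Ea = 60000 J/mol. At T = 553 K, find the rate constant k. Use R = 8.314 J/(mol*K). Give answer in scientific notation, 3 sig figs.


k = A * exp(-Ea/(R*T))
k = 1e+12 * exp(-60000 / (8.314 * 553))
k = 1e+12 * exp(-13.050168)
k = 2.15e+06


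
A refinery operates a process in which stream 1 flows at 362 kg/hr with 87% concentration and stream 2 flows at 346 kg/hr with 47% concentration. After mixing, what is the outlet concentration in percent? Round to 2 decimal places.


Mass balance on solute: F1*x1 + F2*x2 = F3*x3
F3 = F1 + F2 = 362 + 346 = 708 kg/hr
x3 = (F1*x1 + F2*x2)/F3
x3 = (362*0.87 + 346*0.47) / 708
x3 = 67.45%


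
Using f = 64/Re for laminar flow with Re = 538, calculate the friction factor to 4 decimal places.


f = 64 / Re
f = 64 / 538
f = 0.1190


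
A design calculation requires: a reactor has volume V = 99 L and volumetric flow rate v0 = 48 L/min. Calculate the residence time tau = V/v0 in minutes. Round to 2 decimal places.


tau = V / v0
tau = 99 / 48
tau = 2.06 min


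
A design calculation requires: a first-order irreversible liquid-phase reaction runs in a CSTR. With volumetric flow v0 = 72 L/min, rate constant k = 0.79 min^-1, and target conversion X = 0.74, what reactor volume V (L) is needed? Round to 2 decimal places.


V = v0 * X / (k * (1 - X))
V = 72 * 0.74 / (0.79 * (1 - 0.74))
V = 53.28 / (0.79 * 0.26)
V = 53.28 / 0.2054
V = 259.40 L


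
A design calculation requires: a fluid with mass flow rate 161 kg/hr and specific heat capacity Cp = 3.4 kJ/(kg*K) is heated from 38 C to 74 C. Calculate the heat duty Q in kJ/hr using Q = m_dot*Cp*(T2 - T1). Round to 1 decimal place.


Q = m_dot * Cp * (T2 - T1)
Q = 161 * 3.4 * (74 - 38)
Q = 161 * 3.4 * 36
Q = 19706.4 kJ/hr


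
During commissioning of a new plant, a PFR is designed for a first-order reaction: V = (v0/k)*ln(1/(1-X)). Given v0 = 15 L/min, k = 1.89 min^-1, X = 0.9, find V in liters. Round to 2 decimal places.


V = (v0/k) * ln(1/(1-X))
V = (15/1.89) * ln(1/(1-0.9))
V = 7.936508 * ln(10.0)
V = 7.936508 * 2.302585
V = 18.27 L


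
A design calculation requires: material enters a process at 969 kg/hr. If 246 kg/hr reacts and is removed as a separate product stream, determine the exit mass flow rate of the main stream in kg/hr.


Steady-state mass balance on the main outlet: F_out = F_in - F_removed
F_out = 969 - 246
F_out = 723 kg/hr


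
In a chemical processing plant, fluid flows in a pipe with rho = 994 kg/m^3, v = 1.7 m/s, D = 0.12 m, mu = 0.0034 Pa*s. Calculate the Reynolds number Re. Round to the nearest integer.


Re = rho * v * D / mu
Re = 994 * 1.7 * 0.12 / 0.0034
Re = 202.776 / 0.0034
Re = 59640


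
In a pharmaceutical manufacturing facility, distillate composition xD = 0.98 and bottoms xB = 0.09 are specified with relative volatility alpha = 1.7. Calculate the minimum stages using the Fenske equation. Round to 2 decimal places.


N_min = ln((xD*(1-xB))/(xB*(1-xD))) / ln(alpha)
Numerator inside ln: 0.8918 / 0.0018 = 495.444444
ln(495.444444) = 6.205455
ln(alpha) = ln(1.7) = 0.530628
N_min = 6.205455 / 0.530628 = 11.69


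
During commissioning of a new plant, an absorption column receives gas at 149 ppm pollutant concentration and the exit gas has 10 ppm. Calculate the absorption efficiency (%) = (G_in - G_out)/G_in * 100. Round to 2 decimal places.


Efficiency = (G_in - G_out) / G_in * 100%
Efficiency = (149 - 10) / 149 * 100
Efficiency = 139 / 149 * 100
Efficiency = 93.29%


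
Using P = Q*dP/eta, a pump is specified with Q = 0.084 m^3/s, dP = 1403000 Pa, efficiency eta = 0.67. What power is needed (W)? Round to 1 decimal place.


P = Q * dP / eta
P = 0.084 * 1403000 / 0.67
P = 117852.0 / 0.67
P = 175898.5 W


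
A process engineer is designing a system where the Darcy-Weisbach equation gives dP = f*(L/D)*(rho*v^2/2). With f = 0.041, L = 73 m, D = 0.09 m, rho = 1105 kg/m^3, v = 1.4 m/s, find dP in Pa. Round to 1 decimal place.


dP = f * (L/D) * (rho*v^2/2)
dP = 0.041 * (73/0.09) * (1105*1.4^2/2)
L/D = 811.11111111
rho*v^2/2 = 1105*1.96/2 = 1082.9
dP = 0.041 * 811.11111111 * 1082.9
dP = 36012.4 Pa


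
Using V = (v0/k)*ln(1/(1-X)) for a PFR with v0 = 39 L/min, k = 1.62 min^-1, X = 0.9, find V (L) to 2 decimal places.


V = (v0/k) * ln(1/(1-X))
V = (39/1.62) * ln(1/(1-0.9))
V = 24.074074 * ln(10.0)
V = 24.074074 * 2.302585
V = 55.43 L


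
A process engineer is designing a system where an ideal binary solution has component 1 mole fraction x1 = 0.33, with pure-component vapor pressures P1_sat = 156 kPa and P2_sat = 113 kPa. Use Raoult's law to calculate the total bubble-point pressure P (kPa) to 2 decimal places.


P = x1*P1_sat + x2*P2_sat
x2 = 1 - x1 = 1 - 0.33 = 0.67
P = 0.33*156 + 0.67*113
P = 51.48 + 75.71
P = 127.19 kPa


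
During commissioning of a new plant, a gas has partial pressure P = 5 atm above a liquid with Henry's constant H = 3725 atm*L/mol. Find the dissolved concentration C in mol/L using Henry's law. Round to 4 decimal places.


C = P / H
C = 5 / 3725
C = 0.0013 mol/L


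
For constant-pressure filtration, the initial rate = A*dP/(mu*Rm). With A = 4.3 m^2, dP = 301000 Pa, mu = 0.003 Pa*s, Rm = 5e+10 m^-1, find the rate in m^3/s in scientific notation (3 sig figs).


rate = A * dP / (mu * Rm)
rate = 4.3 * 301000 / (0.003 * 5e+10)
rate = 1294300.0 / 1.500e+08
rate = 8.63e-03 m^3/s


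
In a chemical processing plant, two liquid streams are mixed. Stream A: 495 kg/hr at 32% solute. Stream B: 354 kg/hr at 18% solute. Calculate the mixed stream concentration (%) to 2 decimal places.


Mass balance on solute: F1*x1 + F2*x2 = F3*x3
F3 = F1 + F2 = 495 + 354 = 849 kg/hr
x3 = (F1*x1 + F2*x2)/F3
x3 = (495*0.32 + 354*0.18) / 849
x3 = 26.16%


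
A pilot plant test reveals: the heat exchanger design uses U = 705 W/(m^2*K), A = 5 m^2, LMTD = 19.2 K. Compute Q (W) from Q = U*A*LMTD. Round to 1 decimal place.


Q = U * A * LMTD
Q = 705 * 5 * 19.2
Q = 67680.0 W


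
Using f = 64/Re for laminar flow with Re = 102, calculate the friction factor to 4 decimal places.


f = 64 / Re
f = 64 / 102
f = 0.6275


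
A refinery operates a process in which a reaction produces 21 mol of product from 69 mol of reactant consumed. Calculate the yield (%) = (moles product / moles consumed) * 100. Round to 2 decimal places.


Yield = (moles product / moles consumed) * 100%
Yield = (21 / 69) * 100
Yield = 0.3043 * 100
Yield = 30.43%


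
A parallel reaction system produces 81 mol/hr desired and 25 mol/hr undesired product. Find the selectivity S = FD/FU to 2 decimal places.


S = desired product rate / undesired product rate
S = 81 / 25
S = 3.24


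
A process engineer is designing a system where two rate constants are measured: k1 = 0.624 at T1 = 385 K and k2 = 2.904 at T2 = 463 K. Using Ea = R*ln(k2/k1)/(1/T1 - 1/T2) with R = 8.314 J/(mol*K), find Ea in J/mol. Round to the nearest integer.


Ea = R * ln(k2/k1) / (1/T1 - 1/T2)
ln(k2/k1) = ln(2.904/0.624) = 1.537694
1/T1 - 1/T2 = 1/385 - 1/463 = 0.000437575384
Ea = 8.314 * 1.537694 / 0.000437575384
Ea = 29216 J/mol


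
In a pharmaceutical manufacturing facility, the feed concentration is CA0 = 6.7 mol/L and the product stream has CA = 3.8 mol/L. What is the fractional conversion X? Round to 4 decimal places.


X = (CA0 - CA) / CA0
X = (6.7 - 3.8) / 6.7
X = 2.9 / 6.7
X = 0.4328


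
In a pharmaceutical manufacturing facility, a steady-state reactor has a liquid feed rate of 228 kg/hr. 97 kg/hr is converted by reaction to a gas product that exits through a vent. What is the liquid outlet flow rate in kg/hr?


Steady-state mass balance on the main outlet: F_out = F_in - F_removed
F_out = 228 - 97
F_out = 131 kg/hr


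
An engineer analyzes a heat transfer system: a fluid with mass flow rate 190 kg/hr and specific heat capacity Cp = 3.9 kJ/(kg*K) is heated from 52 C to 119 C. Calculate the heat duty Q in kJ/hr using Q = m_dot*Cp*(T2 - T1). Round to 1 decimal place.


Q = m_dot * Cp * (T2 - T1)
Q = 190 * 3.9 * (119 - 52)
Q = 190 * 3.9 * 67
Q = 49647.0 kJ/hr


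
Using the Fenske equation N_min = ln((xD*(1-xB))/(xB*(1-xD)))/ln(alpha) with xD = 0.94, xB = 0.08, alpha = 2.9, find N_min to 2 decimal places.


N_min = ln((xD*(1-xB))/(xB*(1-xD))) / ln(alpha)
Numerator inside ln: 0.8648 / 0.0048 = 180.166667
ln(180.166667) = 5.193882
ln(alpha) = ln(2.9) = 1.064711
N_min = 5.193882 / 1.064711 = 4.88


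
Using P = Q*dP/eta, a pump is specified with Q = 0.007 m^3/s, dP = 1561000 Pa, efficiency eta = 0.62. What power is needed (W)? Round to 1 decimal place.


P = Q * dP / eta
P = 0.007 * 1561000 / 0.62
P = 10927.0 / 0.62
P = 17624.2 W


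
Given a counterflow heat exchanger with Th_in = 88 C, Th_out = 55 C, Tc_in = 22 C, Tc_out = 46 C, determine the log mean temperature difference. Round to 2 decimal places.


dT1 = Th_in - Tc_out = 88 - 46 = 42
dT2 = Th_out - Tc_in = 55 - 22 = 33
LMTD = (dT1 - dT2) / ln(dT1/dT2)
LMTD = (42 - 33) / ln(42/33)
LMTD = 37.32 K


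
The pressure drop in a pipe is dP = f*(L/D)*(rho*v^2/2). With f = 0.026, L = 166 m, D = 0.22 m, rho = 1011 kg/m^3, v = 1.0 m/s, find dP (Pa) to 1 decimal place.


dP = f * (L/D) * (rho*v^2/2)
dP = 0.026 * (166/0.22) * (1011*1.0^2/2)
L/D = 754.54545455
rho*v^2/2 = 1011*1.0/2 = 505.5
dP = 0.026 * 754.54545455 * 505.5
dP = 9917.0 Pa


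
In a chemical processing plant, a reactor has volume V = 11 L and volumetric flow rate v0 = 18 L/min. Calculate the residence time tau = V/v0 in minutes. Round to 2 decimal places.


tau = V / v0
tau = 11 / 18
tau = 0.61 min


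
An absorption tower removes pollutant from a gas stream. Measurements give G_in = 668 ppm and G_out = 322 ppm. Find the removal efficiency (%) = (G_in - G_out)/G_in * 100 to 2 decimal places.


Efficiency = (G_in - G_out) / G_in * 100%
Efficiency = (668 - 322) / 668 * 100
Efficiency = 346 / 668 * 100
Efficiency = 51.80%


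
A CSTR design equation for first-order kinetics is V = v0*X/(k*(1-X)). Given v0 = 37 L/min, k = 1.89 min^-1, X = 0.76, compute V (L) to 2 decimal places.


V = v0 * X / (k * (1 - X))
V = 37 * 0.76 / (1.89 * (1 - 0.76))
V = 28.12 / (1.89 * 0.24)
V = 28.12 / 0.4536
V = 61.99 L


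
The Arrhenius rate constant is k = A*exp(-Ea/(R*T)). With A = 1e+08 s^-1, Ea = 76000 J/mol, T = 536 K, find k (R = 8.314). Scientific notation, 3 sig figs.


k = A * exp(-Ea/(R*T))
k = 1e+08 * exp(-76000 / (8.314 * 536))
k = 1e+08 * exp(-17.054492)
k = 3.92e+00


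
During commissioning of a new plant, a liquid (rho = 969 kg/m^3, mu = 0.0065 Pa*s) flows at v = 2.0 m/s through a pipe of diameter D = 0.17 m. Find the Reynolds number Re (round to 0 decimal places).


Re = rho * v * D / mu
Re = 969 * 2.0 * 0.17 / 0.0065
Re = 329.46 / 0.0065
Re = 50686


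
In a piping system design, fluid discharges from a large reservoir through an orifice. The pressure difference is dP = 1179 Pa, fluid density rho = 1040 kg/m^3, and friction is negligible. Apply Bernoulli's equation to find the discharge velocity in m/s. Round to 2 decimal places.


v = sqrt(2*dP/rho)
v = sqrt(2*1179/1040)
v = sqrt(2.267308)
v = 1.51 m/s


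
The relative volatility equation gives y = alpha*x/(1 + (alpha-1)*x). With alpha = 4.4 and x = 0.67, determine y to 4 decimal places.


y = alpha*x / (1 + (alpha-1)*x)
y = 4.4*0.67 / (1 + (4.4-1)*0.67)
y = 2.948 / (1 + 2.278)
y = 2.948 / 3.278
y = 0.8993


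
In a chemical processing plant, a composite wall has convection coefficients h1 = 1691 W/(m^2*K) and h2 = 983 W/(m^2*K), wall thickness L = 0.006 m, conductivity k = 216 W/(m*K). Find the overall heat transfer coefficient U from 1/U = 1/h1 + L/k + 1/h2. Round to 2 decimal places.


1/U = 1/h1 + L/k + 1/h2
1/U = 1/1691 + 0.006/216 + 1/983
1/U = 0.0005913661 + 2.77778e-05 + 0.001017294
1/U = 0.0016364379
U = 611.08 W/(m^2*K)
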